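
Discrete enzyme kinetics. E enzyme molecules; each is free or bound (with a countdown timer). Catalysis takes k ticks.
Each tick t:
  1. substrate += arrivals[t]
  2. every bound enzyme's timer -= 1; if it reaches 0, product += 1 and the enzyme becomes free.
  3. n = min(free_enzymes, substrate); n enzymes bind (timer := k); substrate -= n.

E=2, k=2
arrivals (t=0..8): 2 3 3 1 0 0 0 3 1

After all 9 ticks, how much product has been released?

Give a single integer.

t=0: arr=2 -> substrate=0 bound=2 product=0
t=1: arr=3 -> substrate=3 bound=2 product=0
t=2: arr=3 -> substrate=4 bound=2 product=2
t=3: arr=1 -> substrate=5 bound=2 product=2
t=4: arr=0 -> substrate=3 bound=2 product=4
t=5: arr=0 -> substrate=3 bound=2 product=4
t=6: arr=0 -> substrate=1 bound=2 product=6
t=7: arr=3 -> substrate=4 bound=2 product=6
t=8: arr=1 -> substrate=3 bound=2 product=8

Answer: 8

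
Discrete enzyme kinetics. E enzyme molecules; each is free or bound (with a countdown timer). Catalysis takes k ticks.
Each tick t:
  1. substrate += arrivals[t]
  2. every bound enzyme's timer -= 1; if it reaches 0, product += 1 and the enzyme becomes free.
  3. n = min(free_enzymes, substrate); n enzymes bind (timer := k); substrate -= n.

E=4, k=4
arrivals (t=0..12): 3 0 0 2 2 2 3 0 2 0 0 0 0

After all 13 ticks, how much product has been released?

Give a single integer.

Answer: 11

Derivation:
t=0: arr=3 -> substrate=0 bound=3 product=0
t=1: arr=0 -> substrate=0 bound=3 product=0
t=2: arr=0 -> substrate=0 bound=3 product=0
t=3: arr=2 -> substrate=1 bound=4 product=0
t=4: arr=2 -> substrate=0 bound=4 product=3
t=5: arr=2 -> substrate=2 bound=4 product=3
t=6: arr=3 -> substrate=5 bound=4 product=3
t=7: arr=0 -> substrate=4 bound=4 product=4
t=8: arr=2 -> substrate=3 bound=4 product=7
t=9: arr=0 -> substrate=3 bound=4 product=7
t=10: arr=0 -> substrate=3 bound=4 product=7
t=11: arr=0 -> substrate=2 bound=4 product=8
t=12: arr=0 -> substrate=0 bound=3 product=11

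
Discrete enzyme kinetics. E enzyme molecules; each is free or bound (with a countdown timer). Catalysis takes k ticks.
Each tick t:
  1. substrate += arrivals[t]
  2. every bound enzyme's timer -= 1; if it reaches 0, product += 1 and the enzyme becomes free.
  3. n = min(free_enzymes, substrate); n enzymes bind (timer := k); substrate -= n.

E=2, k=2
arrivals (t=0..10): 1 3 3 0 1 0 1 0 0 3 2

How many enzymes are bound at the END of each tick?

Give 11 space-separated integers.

t=0: arr=1 -> substrate=0 bound=1 product=0
t=1: arr=3 -> substrate=2 bound=2 product=0
t=2: arr=3 -> substrate=4 bound=2 product=1
t=3: arr=0 -> substrate=3 bound=2 product=2
t=4: arr=1 -> substrate=3 bound=2 product=3
t=5: arr=0 -> substrate=2 bound=2 product=4
t=6: arr=1 -> substrate=2 bound=2 product=5
t=7: arr=0 -> substrate=1 bound=2 product=6
t=8: arr=0 -> substrate=0 bound=2 product=7
t=9: arr=3 -> substrate=2 bound=2 product=8
t=10: arr=2 -> substrate=3 bound=2 product=9

Answer: 1 2 2 2 2 2 2 2 2 2 2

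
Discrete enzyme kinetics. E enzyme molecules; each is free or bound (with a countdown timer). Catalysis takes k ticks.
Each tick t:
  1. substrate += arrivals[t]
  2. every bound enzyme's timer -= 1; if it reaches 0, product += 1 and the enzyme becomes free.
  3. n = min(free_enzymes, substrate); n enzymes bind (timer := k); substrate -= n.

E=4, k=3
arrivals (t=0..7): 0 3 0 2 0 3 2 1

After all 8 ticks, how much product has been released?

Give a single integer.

t=0: arr=0 -> substrate=0 bound=0 product=0
t=1: arr=3 -> substrate=0 bound=3 product=0
t=2: arr=0 -> substrate=0 bound=3 product=0
t=3: arr=2 -> substrate=1 bound=4 product=0
t=4: arr=0 -> substrate=0 bound=2 product=3
t=5: arr=3 -> substrate=1 bound=4 product=3
t=6: arr=2 -> substrate=2 bound=4 product=4
t=7: arr=1 -> substrate=2 bound=4 product=5

Answer: 5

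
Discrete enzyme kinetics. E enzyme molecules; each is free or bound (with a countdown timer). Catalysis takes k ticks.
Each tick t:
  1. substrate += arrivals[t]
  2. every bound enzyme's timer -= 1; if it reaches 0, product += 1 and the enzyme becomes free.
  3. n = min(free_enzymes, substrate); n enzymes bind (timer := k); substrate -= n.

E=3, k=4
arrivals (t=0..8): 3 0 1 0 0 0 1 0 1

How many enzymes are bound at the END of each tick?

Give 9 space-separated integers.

Answer: 3 3 3 3 1 1 2 2 2

Derivation:
t=0: arr=3 -> substrate=0 bound=3 product=0
t=1: arr=0 -> substrate=0 bound=3 product=0
t=2: arr=1 -> substrate=1 bound=3 product=0
t=3: arr=0 -> substrate=1 bound=3 product=0
t=4: arr=0 -> substrate=0 bound=1 product=3
t=5: arr=0 -> substrate=0 bound=1 product=3
t=6: arr=1 -> substrate=0 bound=2 product=3
t=7: arr=0 -> substrate=0 bound=2 product=3
t=8: arr=1 -> substrate=0 bound=2 product=4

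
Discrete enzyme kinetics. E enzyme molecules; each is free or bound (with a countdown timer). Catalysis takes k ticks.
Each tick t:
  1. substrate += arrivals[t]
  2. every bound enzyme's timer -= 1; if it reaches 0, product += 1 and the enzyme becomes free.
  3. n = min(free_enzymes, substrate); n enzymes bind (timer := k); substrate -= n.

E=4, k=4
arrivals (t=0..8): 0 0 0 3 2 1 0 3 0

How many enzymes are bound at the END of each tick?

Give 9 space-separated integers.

t=0: arr=0 -> substrate=0 bound=0 product=0
t=1: arr=0 -> substrate=0 bound=0 product=0
t=2: arr=0 -> substrate=0 bound=0 product=0
t=3: arr=3 -> substrate=0 bound=3 product=0
t=4: arr=2 -> substrate=1 bound=4 product=0
t=5: arr=1 -> substrate=2 bound=4 product=0
t=6: arr=0 -> substrate=2 bound=4 product=0
t=7: arr=3 -> substrate=2 bound=4 product=3
t=8: arr=0 -> substrate=1 bound=4 product=4

Answer: 0 0 0 3 4 4 4 4 4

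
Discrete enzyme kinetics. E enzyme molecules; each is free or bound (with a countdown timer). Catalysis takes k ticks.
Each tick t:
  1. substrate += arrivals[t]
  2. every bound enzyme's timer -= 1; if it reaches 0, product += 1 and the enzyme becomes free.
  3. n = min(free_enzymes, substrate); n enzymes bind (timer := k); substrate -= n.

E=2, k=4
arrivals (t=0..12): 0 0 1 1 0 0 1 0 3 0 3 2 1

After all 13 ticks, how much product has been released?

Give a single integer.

Answer: 4

Derivation:
t=0: arr=0 -> substrate=0 bound=0 product=0
t=1: arr=0 -> substrate=0 bound=0 product=0
t=2: arr=1 -> substrate=0 bound=1 product=0
t=3: arr=1 -> substrate=0 bound=2 product=0
t=4: arr=0 -> substrate=0 bound=2 product=0
t=5: arr=0 -> substrate=0 bound=2 product=0
t=6: arr=1 -> substrate=0 bound=2 product=1
t=7: arr=0 -> substrate=0 bound=1 product=2
t=8: arr=3 -> substrate=2 bound=2 product=2
t=9: arr=0 -> substrate=2 bound=2 product=2
t=10: arr=3 -> substrate=4 bound=2 product=3
t=11: arr=2 -> substrate=6 bound=2 product=3
t=12: arr=1 -> substrate=6 bound=2 product=4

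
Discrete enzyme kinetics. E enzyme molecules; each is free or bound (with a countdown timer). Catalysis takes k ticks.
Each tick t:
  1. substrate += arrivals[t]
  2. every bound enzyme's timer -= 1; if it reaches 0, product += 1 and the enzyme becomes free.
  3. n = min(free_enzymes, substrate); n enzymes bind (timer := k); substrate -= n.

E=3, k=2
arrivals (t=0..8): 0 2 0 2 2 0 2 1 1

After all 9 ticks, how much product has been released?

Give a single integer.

t=0: arr=0 -> substrate=0 bound=0 product=0
t=1: arr=2 -> substrate=0 bound=2 product=0
t=2: arr=0 -> substrate=0 bound=2 product=0
t=3: arr=2 -> substrate=0 bound=2 product=2
t=4: arr=2 -> substrate=1 bound=3 product=2
t=5: arr=0 -> substrate=0 bound=2 product=4
t=6: arr=2 -> substrate=0 bound=3 product=5
t=7: arr=1 -> substrate=0 bound=3 product=6
t=8: arr=1 -> substrate=0 bound=2 product=8

Answer: 8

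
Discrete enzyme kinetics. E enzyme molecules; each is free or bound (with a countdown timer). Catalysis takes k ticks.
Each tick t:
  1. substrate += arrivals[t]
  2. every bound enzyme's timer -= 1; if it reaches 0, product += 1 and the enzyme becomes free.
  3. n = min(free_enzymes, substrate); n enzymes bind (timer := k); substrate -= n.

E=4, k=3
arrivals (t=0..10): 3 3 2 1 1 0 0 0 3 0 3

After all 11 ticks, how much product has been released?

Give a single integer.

t=0: arr=3 -> substrate=0 bound=3 product=0
t=1: arr=3 -> substrate=2 bound=4 product=0
t=2: arr=2 -> substrate=4 bound=4 product=0
t=3: arr=1 -> substrate=2 bound=4 product=3
t=4: arr=1 -> substrate=2 bound=4 product=4
t=5: arr=0 -> substrate=2 bound=4 product=4
t=6: arr=0 -> substrate=0 bound=3 product=7
t=7: arr=0 -> substrate=0 bound=2 product=8
t=8: arr=3 -> substrate=1 bound=4 product=8
t=9: arr=0 -> substrate=0 bound=3 product=10
t=10: arr=3 -> substrate=2 bound=4 product=10

Answer: 10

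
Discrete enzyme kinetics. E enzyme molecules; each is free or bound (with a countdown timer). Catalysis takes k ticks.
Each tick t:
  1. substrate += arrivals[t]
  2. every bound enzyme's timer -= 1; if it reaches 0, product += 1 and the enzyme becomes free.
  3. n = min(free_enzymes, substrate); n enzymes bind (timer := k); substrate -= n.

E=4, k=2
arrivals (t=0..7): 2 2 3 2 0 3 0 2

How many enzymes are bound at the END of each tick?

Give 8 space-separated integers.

t=0: arr=2 -> substrate=0 bound=2 product=0
t=1: arr=2 -> substrate=0 bound=4 product=0
t=2: arr=3 -> substrate=1 bound=4 product=2
t=3: arr=2 -> substrate=1 bound=4 product=4
t=4: arr=0 -> substrate=0 bound=3 product=6
t=5: arr=3 -> substrate=0 bound=4 product=8
t=6: arr=0 -> substrate=0 bound=3 product=9
t=7: arr=2 -> substrate=0 bound=2 product=12

Answer: 2 4 4 4 3 4 3 2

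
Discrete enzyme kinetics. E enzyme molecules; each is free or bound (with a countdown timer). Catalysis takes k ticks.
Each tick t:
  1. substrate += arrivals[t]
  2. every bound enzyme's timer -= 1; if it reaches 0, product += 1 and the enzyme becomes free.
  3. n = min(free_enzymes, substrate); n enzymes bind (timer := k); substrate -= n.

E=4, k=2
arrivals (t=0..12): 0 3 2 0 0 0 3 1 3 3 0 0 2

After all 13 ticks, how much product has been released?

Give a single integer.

t=0: arr=0 -> substrate=0 bound=0 product=0
t=1: arr=3 -> substrate=0 bound=3 product=0
t=2: arr=2 -> substrate=1 bound=4 product=0
t=3: arr=0 -> substrate=0 bound=2 product=3
t=4: arr=0 -> substrate=0 bound=1 product=4
t=5: arr=0 -> substrate=0 bound=0 product=5
t=6: arr=3 -> substrate=0 bound=3 product=5
t=7: arr=1 -> substrate=0 bound=4 product=5
t=8: arr=3 -> substrate=0 bound=4 product=8
t=9: arr=3 -> substrate=2 bound=4 product=9
t=10: arr=0 -> substrate=0 bound=3 product=12
t=11: arr=0 -> substrate=0 bound=2 product=13
t=12: arr=2 -> substrate=0 bound=2 product=15

Answer: 15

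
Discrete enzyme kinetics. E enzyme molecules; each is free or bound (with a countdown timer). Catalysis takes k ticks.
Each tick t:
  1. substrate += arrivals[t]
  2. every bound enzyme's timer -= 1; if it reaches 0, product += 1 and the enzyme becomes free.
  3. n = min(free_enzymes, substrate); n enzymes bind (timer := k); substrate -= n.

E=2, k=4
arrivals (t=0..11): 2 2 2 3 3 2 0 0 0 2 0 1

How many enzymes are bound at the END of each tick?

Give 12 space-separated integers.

t=0: arr=2 -> substrate=0 bound=2 product=0
t=1: arr=2 -> substrate=2 bound=2 product=0
t=2: arr=2 -> substrate=4 bound=2 product=0
t=3: arr=3 -> substrate=7 bound=2 product=0
t=4: arr=3 -> substrate=8 bound=2 product=2
t=5: arr=2 -> substrate=10 bound=2 product=2
t=6: arr=0 -> substrate=10 bound=2 product=2
t=7: arr=0 -> substrate=10 bound=2 product=2
t=8: arr=0 -> substrate=8 bound=2 product=4
t=9: arr=2 -> substrate=10 bound=2 product=4
t=10: arr=0 -> substrate=10 bound=2 product=4
t=11: arr=1 -> substrate=11 bound=2 product=4

Answer: 2 2 2 2 2 2 2 2 2 2 2 2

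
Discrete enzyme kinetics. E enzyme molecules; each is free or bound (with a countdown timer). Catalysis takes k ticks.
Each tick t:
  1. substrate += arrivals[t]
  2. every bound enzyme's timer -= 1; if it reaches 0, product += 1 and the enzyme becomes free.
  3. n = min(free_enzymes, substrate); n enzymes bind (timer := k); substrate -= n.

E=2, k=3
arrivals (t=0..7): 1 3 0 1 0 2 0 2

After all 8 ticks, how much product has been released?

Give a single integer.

t=0: arr=1 -> substrate=0 bound=1 product=0
t=1: arr=3 -> substrate=2 bound=2 product=0
t=2: arr=0 -> substrate=2 bound=2 product=0
t=3: arr=1 -> substrate=2 bound=2 product=1
t=4: arr=0 -> substrate=1 bound=2 product=2
t=5: arr=2 -> substrate=3 bound=2 product=2
t=6: arr=0 -> substrate=2 bound=2 product=3
t=7: arr=2 -> substrate=3 bound=2 product=4

Answer: 4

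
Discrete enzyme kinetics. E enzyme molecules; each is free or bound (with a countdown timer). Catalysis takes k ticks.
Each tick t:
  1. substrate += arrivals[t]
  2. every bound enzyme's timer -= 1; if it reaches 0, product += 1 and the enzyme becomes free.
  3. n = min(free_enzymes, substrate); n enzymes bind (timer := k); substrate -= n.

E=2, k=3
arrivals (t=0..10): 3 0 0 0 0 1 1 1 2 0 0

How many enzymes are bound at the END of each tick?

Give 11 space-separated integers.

Answer: 2 2 2 1 1 2 2 2 2 2 2

Derivation:
t=0: arr=3 -> substrate=1 bound=2 product=0
t=1: arr=0 -> substrate=1 bound=2 product=0
t=2: arr=0 -> substrate=1 bound=2 product=0
t=3: arr=0 -> substrate=0 bound=1 product=2
t=4: arr=0 -> substrate=0 bound=1 product=2
t=5: arr=1 -> substrate=0 bound=2 product=2
t=6: arr=1 -> substrate=0 bound=2 product=3
t=7: arr=1 -> substrate=1 bound=2 product=3
t=8: arr=2 -> substrate=2 bound=2 product=4
t=9: arr=0 -> substrate=1 bound=2 product=5
t=10: arr=0 -> substrate=1 bound=2 product=5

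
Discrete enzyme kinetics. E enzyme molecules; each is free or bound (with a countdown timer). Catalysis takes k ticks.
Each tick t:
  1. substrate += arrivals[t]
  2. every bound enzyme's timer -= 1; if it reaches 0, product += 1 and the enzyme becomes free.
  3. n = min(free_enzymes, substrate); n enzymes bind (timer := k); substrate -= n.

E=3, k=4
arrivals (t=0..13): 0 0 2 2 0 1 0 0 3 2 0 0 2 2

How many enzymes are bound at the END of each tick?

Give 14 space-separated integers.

Answer: 0 0 2 3 3 3 3 2 3 3 3 3 3 3

Derivation:
t=0: arr=0 -> substrate=0 bound=0 product=0
t=1: arr=0 -> substrate=0 bound=0 product=0
t=2: arr=2 -> substrate=0 bound=2 product=0
t=3: arr=2 -> substrate=1 bound=3 product=0
t=4: arr=0 -> substrate=1 bound=3 product=0
t=5: arr=1 -> substrate=2 bound=3 product=0
t=6: arr=0 -> substrate=0 bound=3 product=2
t=7: arr=0 -> substrate=0 bound=2 product=3
t=8: arr=3 -> substrate=2 bound=3 product=3
t=9: arr=2 -> substrate=4 bound=3 product=3
t=10: arr=0 -> substrate=2 bound=3 product=5
t=11: arr=0 -> substrate=2 bound=3 product=5
t=12: arr=2 -> substrate=3 bound=3 product=6
t=13: arr=2 -> substrate=5 bound=3 product=6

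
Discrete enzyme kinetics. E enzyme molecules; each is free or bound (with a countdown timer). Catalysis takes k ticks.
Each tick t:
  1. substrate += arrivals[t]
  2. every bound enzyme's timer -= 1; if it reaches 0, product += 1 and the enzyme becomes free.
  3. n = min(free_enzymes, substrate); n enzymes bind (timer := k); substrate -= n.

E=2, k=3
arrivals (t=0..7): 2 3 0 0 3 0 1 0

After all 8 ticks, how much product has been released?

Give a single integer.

t=0: arr=2 -> substrate=0 bound=2 product=0
t=1: arr=3 -> substrate=3 bound=2 product=0
t=2: arr=0 -> substrate=3 bound=2 product=0
t=3: arr=0 -> substrate=1 bound=2 product=2
t=4: arr=3 -> substrate=4 bound=2 product=2
t=5: arr=0 -> substrate=4 bound=2 product=2
t=6: arr=1 -> substrate=3 bound=2 product=4
t=7: arr=0 -> substrate=3 bound=2 product=4

Answer: 4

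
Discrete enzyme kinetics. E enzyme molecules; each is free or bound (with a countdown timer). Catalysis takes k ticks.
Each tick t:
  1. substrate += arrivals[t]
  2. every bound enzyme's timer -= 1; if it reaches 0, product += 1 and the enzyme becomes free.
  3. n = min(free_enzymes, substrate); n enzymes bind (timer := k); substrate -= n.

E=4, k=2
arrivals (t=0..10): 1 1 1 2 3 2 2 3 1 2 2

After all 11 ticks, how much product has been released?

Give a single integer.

t=0: arr=1 -> substrate=0 bound=1 product=0
t=1: arr=1 -> substrate=0 bound=2 product=0
t=2: arr=1 -> substrate=0 bound=2 product=1
t=3: arr=2 -> substrate=0 bound=3 product=2
t=4: arr=3 -> substrate=1 bound=4 product=3
t=5: arr=2 -> substrate=1 bound=4 product=5
t=6: arr=2 -> substrate=1 bound=4 product=7
t=7: arr=3 -> substrate=2 bound=4 product=9
t=8: arr=1 -> substrate=1 bound=4 product=11
t=9: arr=2 -> substrate=1 bound=4 product=13
t=10: arr=2 -> substrate=1 bound=4 product=15

Answer: 15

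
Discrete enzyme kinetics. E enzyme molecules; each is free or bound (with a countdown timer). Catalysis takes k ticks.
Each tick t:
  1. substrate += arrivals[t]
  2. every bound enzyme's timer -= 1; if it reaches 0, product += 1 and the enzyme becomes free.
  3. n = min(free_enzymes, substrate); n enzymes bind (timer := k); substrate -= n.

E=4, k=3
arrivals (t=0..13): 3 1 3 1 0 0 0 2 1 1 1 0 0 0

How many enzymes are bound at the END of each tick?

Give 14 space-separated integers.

Answer: 3 4 4 4 4 4 1 2 3 4 3 2 1 0

Derivation:
t=0: arr=3 -> substrate=0 bound=3 product=0
t=1: arr=1 -> substrate=0 bound=4 product=0
t=2: arr=3 -> substrate=3 bound=4 product=0
t=3: arr=1 -> substrate=1 bound=4 product=3
t=4: arr=0 -> substrate=0 bound=4 product=4
t=5: arr=0 -> substrate=0 bound=4 product=4
t=6: arr=0 -> substrate=0 bound=1 product=7
t=7: arr=2 -> substrate=0 bound=2 product=8
t=8: arr=1 -> substrate=0 bound=3 product=8
t=9: arr=1 -> substrate=0 bound=4 product=8
t=10: arr=1 -> substrate=0 bound=3 product=10
t=11: arr=0 -> substrate=0 bound=2 product=11
t=12: arr=0 -> substrate=0 bound=1 product=12
t=13: arr=0 -> substrate=0 bound=0 product=13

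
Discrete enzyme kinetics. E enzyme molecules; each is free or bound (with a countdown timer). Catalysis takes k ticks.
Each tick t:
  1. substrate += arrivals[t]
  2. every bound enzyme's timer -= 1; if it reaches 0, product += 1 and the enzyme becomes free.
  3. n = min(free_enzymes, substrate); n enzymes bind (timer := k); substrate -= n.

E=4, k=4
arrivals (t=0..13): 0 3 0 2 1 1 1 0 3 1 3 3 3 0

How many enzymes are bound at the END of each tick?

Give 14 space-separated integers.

Answer: 0 3 3 4 4 4 4 4 4 4 4 4 4 4

Derivation:
t=0: arr=0 -> substrate=0 bound=0 product=0
t=1: arr=3 -> substrate=0 bound=3 product=0
t=2: arr=0 -> substrate=0 bound=3 product=0
t=3: arr=2 -> substrate=1 bound=4 product=0
t=4: arr=1 -> substrate=2 bound=4 product=0
t=5: arr=1 -> substrate=0 bound=4 product=3
t=6: arr=1 -> substrate=1 bound=4 product=3
t=7: arr=0 -> substrate=0 bound=4 product=4
t=8: arr=3 -> substrate=3 bound=4 product=4
t=9: arr=1 -> substrate=1 bound=4 product=7
t=10: arr=3 -> substrate=4 bound=4 product=7
t=11: arr=3 -> substrate=6 bound=4 product=8
t=12: arr=3 -> substrate=9 bound=4 product=8
t=13: arr=0 -> substrate=6 bound=4 product=11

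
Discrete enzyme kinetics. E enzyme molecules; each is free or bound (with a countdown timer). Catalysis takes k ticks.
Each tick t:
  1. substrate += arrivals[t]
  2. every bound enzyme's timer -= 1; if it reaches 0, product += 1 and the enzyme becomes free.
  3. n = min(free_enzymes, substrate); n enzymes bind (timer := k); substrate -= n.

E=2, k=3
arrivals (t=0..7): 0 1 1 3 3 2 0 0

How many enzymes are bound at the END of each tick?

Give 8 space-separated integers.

t=0: arr=0 -> substrate=0 bound=0 product=0
t=1: arr=1 -> substrate=0 bound=1 product=0
t=2: arr=1 -> substrate=0 bound=2 product=0
t=3: arr=3 -> substrate=3 bound=2 product=0
t=4: arr=3 -> substrate=5 bound=2 product=1
t=5: arr=2 -> substrate=6 bound=2 product=2
t=6: arr=0 -> substrate=6 bound=2 product=2
t=7: arr=0 -> substrate=5 bound=2 product=3

Answer: 0 1 2 2 2 2 2 2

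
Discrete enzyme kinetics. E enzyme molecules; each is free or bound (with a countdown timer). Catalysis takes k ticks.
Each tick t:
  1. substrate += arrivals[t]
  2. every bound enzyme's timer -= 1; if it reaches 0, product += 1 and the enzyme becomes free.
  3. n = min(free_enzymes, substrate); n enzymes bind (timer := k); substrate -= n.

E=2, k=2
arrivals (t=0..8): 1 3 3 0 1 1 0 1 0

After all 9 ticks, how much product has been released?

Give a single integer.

Answer: 7

Derivation:
t=0: arr=1 -> substrate=0 bound=1 product=0
t=1: arr=3 -> substrate=2 bound=2 product=0
t=2: arr=3 -> substrate=4 bound=2 product=1
t=3: arr=0 -> substrate=3 bound=2 product=2
t=4: arr=1 -> substrate=3 bound=2 product=3
t=5: arr=1 -> substrate=3 bound=2 product=4
t=6: arr=0 -> substrate=2 bound=2 product=5
t=7: arr=1 -> substrate=2 bound=2 product=6
t=8: arr=0 -> substrate=1 bound=2 product=7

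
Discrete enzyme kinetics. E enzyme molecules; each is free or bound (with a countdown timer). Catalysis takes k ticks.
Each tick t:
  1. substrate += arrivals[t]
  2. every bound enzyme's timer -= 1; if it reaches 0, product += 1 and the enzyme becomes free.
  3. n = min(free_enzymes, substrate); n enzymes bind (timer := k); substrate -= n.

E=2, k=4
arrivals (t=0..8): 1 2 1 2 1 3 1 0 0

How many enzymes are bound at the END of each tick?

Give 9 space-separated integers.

t=0: arr=1 -> substrate=0 bound=1 product=0
t=1: arr=2 -> substrate=1 bound=2 product=0
t=2: arr=1 -> substrate=2 bound=2 product=0
t=3: arr=2 -> substrate=4 bound=2 product=0
t=4: arr=1 -> substrate=4 bound=2 product=1
t=5: arr=3 -> substrate=6 bound=2 product=2
t=6: arr=1 -> substrate=7 bound=2 product=2
t=7: arr=0 -> substrate=7 bound=2 product=2
t=8: arr=0 -> substrate=6 bound=2 product=3

Answer: 1 2 2 2 2 2 2 2 2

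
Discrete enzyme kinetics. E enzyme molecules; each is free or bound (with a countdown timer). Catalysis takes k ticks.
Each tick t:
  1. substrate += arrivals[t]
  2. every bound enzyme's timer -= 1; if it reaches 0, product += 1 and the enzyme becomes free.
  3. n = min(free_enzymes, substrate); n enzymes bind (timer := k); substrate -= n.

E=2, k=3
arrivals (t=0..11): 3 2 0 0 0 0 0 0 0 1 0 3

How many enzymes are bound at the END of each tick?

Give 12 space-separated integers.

Answer: 2 2 2 2 2 2 1 1 1 1 1 2

Derivation:
t=0: arr=3 -> substrate=1 bound=2 product=0
t=1: arr=2 -> substrate=3 bound=2 product=0
t=2: arr=0 -> substrate=3 bound=2 product=0
t=3: arr=0 -> substrate=1 bound=2 product=2
t=4: arr=0 -> substrate=1 bound=2 product=2
t=5: arr=0 -> substrate=1 bound=2 product=2
t=6: arr=0 -> substrate=0 bound=1 product=4
t=7: arr=0 -> substrate=0 bound=1 product=4
t=8: arr=0 -> substrate=0 bound=1 product=4
t=9: arr=1 -> substrate=0 bound=1 product=5
t=10: arr=0 -> substrate=0 bound=1 product=5
t=11: arr=3 -> substrate=2 bound=2 product=5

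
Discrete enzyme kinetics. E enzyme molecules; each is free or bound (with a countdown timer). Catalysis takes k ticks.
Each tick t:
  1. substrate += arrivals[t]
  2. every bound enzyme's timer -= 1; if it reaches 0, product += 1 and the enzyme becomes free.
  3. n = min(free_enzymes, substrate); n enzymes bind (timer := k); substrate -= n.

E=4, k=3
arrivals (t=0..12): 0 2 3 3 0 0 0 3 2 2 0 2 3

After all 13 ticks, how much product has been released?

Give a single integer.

Answer: 12

Derivation:
t=0: arr=0 -> substrate=0 bound=0 product=0
t=1: arr=2 -> substrate=0 bound=2 product=0
t=2: arr=3 -> substrate=1 bound=4 product=0
t=3: arr=3 -> substrate=4 bound=4 product=0
t=4: arr=0 -> substrate=2 bound=4 product=2
t=5: arr=0 -> substrate=0 bound=4 product=4
t=6: arr=0 -> substrate=0 bound=4 product=4
t=7: arr=3 -> substrate=1 bound=4 product=6
t=8: arr=2 -> substrate=1 bound=4 product=8
t=9: arr=2 -> substrate=3 bound=4 product=8
t=10: arr=0 -> substrate=1 bound=4 product=10
t=11: arr=2 -> substrate=1 bound=4 product=12
t=12: arr=3 -> substrate=4 bound=4 product=12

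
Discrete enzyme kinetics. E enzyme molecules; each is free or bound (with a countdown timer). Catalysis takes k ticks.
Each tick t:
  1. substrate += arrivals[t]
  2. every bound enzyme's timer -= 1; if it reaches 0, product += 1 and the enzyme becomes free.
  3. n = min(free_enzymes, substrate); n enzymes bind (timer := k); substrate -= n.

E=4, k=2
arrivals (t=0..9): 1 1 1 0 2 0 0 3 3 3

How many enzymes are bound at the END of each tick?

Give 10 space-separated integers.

Answer: 1 2 2 1 2 2 0 3 4 4

Derivation:
t=0: arr=1 -> substrate=0 bound=1 product=0
t=1: arr=1 -> substrate=0 bound=2 product=0
t=2: arr=1 -> substrate=0 bound=2 product=1
t=3: arr=0 -> substrate=0 bound=1 product=2
t=4: arr=2 -> substrate=0 bound=2 product=3
t=5: arr=0 -> substrate=0 bound=2 product=3
t=6: arr=0 -> substrate=0 bound=0 product=5
t=7: arr=3 -> substrate=0 bound=3 product=5
t=8: arr=3 -> substrate=2 bound=4 product=5
t=9: arr=3 -> substrate=2 bound=4 product=8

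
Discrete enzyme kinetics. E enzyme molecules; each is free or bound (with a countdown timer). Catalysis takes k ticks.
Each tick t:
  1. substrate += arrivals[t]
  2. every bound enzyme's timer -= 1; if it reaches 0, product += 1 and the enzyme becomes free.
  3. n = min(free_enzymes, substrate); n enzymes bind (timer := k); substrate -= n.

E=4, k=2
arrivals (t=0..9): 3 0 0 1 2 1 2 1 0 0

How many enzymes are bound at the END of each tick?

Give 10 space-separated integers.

t=0: arr=3 -> substrate=0 bound=3 product=0
t=1: arr=0 -> substrate=0 bound=3 product=0
t=2: arr=0 -> substrate=0 bound=0 product=3
t=3: arr=1 -> substrate=0 bound=1 product=3
t=4: arr=2 -> substrate=0 bound=3 product=3
t=5: arr=1 -> substrate=0 bound=3 product=4
t=6: arr=2 -> substrate=0 bound=3 product=6
t=7: arr=1 -> substrate=0 bound=3 product=7
t=8: arr=0 -> substrate=0 bound=1 product=9
t=9: arr=0 -> substrate=0 bound=0 product=10

Answer: 3 3 0 1 3 3 3 3 1 0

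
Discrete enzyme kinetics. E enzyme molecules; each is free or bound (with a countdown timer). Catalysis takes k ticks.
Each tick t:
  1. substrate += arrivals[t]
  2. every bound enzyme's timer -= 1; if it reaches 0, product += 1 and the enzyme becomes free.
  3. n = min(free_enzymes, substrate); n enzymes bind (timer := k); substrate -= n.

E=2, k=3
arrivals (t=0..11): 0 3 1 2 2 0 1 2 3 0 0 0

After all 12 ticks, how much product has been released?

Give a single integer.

Answer: 6

Derivation:
t=0: arr=0 -> substrate=0 bound=0 product=0
t=1: arr=3 -> substrate=1 bound=2 product=0
t=2: arr=1 -> substrate=2 bound=2 product=0
t=3: arr=2 -> substrate=4 bound=2 product=0
t=4: arr=2 -> substrate=4 bound=2 product=2
t=5: arr=0 -> substrate=4 bound=2 product=2
t=6: arr=1 -> substrate=5 bound=2 product=2
t=7: arr=2 -> substrate=5 bound=2 product=4
t=8: arr=3 -> substrate=8 bound=2 product=4
t=9: arr=0 -> substrate=8 bound=2 product=4
t=10: arr=0 -> substrate=6 bound=2 product=6
t=11: arr=0 -> substrate=6 bound=2 product=6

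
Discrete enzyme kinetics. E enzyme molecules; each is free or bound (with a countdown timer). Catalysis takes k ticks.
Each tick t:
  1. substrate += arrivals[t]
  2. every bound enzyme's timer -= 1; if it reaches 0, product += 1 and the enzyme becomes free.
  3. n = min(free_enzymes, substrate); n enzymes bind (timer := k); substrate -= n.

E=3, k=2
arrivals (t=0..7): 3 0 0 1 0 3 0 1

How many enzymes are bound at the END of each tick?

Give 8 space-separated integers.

t=0: arr=3 -> substrate=0 bound=3 product=0
t=1: arr=0 -> substrate=0 bound=3 product=0
t=2: arr=0 -> substrate=0 bound=0 product=3
t=3: arr=1 -> substrate=0 bound=1 product=3
t=4: arr=0 -> substrate=0 bound=1 product=3
t=5: arr=3 -> substrate=0 bound=3 product=4
t=6: arr=0 -> substrate=0 bound=3 product=4
t=7: arr=1 -> substrate=0 bound=1 product=7

Answer: 3 3 0 1 1 3 3 1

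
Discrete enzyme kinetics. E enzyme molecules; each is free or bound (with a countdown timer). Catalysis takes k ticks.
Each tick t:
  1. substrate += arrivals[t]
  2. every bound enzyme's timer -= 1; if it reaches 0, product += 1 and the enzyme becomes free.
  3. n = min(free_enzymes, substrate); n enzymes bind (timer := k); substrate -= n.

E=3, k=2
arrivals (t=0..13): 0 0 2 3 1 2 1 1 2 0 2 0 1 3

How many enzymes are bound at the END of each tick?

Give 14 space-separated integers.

Answer: 0 0 2 3 3 3 3 3 3 3 3 2 1 3

Derivation:
t=0: arr=0 -> substrate=0 bound=0 product=0
t=1: arr=0 -> substrate=0 bound=0 product=0
t=2: arr=2 -> substrate=0 bound=2 product=0
t=3: arr=3 -> substrate=2 bound=3 product=0
t=4: arr=1 -> substrate=1 bound=3 product=2
t=5: arr=2 -> substrate=2 bound=3 product=3
t=6: arr=1 -> substrate=1 bound=3 product=5
t=7: arr=1 -> substrate=1 bound=3 product=6
t=8: arr=2 -> substrate=1 bound=3 product=8
t=9: arr=0 -> substrate=0 bound=3 product=9
t=10: arr=2 -> substrate=0 bound=3 product=11
t=11: arr=0 -> substrate=0 bound=2 product=12
t=12: arr=1 -> substrate=0 bound=1 product=14
t=13: arr=3 -> substrate=1 bound=3 product=14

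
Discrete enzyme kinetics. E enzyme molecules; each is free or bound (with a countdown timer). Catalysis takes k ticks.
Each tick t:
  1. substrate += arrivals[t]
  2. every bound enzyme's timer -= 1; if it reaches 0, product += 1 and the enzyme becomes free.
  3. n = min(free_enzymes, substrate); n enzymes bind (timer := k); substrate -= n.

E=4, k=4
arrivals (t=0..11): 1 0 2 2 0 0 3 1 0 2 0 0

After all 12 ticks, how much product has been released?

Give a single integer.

Answer: 8

Derivation:
t=0: arr=1 -> substrate=0 bound=1 product=0
t=1: arr=0 -> substrate=0 bound=1 product=0
t=2: arr=2 -> substrate=0 bound=3 product=0
t=3: arr=2 -> substrate=1 bound=4 product=0
t=4: arr=0 -> substrate=0 bound=4 product=1
t=5: arr=0 -> substrate=0 bound=4 product=1
t=6: arr=3 -> substrate=1 bound=4 product=3
t=7: arr=1 -> substrate=1 bound=4 product=4
t=8: arr=0 -> substrate=0 bound=4 product=5
t=9: arr=2 -> substrate=2 bound=4 product=5
t=10: arr=0 -> substrate=0 bound=4 product=7
t=11: arr=0 -> substrate=0 bound=3 product=8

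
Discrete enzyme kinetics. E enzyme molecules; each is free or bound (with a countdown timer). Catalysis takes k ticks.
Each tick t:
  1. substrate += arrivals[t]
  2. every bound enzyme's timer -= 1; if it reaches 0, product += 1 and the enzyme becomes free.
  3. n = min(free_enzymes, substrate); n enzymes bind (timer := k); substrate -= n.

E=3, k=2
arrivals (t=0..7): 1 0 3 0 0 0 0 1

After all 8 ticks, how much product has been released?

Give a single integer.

t=0: arr=1 -> substrate=0 bound=1 product=0
t=1: arr=0 -> substrate=0 bound=1 product=0
t=2: arr=3 -> substrate=0 bound=3 product=1
t=3: arr=0 -> substrate=0 bound=3 product=1
t=4: arr=0 -> substrate=0 bound=0 product=4
t=5: arr=0 -> substrate=0 bound=0 product=4
t=6: arr=0 -> substrate=0 bound=0 product=4
t=7: arr=1 -> substrate=0 bound=1 product=4

Answer: 4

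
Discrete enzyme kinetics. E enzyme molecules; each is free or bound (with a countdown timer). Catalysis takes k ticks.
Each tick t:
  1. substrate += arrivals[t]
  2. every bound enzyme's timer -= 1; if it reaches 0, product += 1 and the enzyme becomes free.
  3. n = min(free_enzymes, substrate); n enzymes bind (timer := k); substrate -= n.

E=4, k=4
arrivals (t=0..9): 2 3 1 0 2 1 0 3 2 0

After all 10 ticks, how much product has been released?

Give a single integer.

Answer: 8

Derivation:
t=0: arr=2 -> substrate=0 bound=2 product=0
t=1: arr=3 -> substrate=1 bound=4 product=0
t=2: arr=1 -> substrate=2 bound=4 product=0
t=3: arr=0 -> substrate=2 bound=4 product=0
t=4: arr=2 -> substrate=2 bound=4 product=2
t=5: arr=1 -> substrate=1 bound=4 product=4
t=6: arr=0 -> substrate=1 bound=4 product=4
t=7: arr=3 -> substrate=4 bound=4 product=4
t=8: arr=2 -> substrate=4 bound=4 product=6
t=9: arr=0 -> substrate=2 bound=4 product=8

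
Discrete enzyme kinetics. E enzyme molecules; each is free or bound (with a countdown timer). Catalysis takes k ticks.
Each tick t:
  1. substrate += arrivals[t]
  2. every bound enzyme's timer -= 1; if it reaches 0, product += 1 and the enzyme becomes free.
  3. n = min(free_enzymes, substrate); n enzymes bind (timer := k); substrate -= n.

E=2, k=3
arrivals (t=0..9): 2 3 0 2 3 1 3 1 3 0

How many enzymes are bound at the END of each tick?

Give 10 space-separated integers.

t=0: arr=2 -> substrate=0 bound=2 product=0
t=1: arr=3 -> substrate=3 bound=2 product=0
t=2: arr=0 -> substrate=3 bound=2 product=0
t=3: arr=2 -> substrate=3 bound=2 product=2
t=4: arr=3 -> substrate=6 bound=2 product=2
t=5: arr=1 -> substrate=7 bound=2 product=2
t=6: arr=3 -> substrate=8 bound=2 product=4
t=7: arr=1 -> substrate=9 bound=2 product=4
t=8: arr=3 -> substrate=12 bound=2 product=4
t=9: arr=0 -> substrate=10 bound=2 product=6

Answer: 2 2 2 2 2 2 2 2 2 2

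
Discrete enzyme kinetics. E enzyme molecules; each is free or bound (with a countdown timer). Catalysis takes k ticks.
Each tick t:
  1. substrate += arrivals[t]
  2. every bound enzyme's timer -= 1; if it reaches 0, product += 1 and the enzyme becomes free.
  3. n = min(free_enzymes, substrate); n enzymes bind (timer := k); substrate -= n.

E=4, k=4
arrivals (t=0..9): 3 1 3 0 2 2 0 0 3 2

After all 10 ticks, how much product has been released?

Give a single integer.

t=0: arr=3 -> substrate=0 bound=3 product=0
t=1: arr=1 -> substrate=0 bound=4 product=0
t=2: arr=3 -> substrate=3 bound=4 product=0
t=3: arr=0 -> substrate=3 bound=4 product=0
t=4: arr=2 -> substrate=2 bound=4 product=3
t=5: arr=2 -> substrate=3 bound=4 product=4
t=6: arr=0 -> substrate=3 bound=4 product=4
t=7: arr=0 -> substrate=3 bound=4 product=4
t=8: arr=3 -> substrate=3 bound=4 product=7
t=9: arr=2 -> substrate=4 bound=4 product=8

Answer: 8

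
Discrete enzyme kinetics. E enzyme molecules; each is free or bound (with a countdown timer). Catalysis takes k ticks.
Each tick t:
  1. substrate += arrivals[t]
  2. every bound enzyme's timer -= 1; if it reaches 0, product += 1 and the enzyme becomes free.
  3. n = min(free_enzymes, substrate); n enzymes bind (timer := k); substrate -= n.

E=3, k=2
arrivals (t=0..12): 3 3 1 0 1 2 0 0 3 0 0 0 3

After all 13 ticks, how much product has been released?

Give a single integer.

t=0: arr=3 -> substrate=0 bound=3 product=0
t=1: arr=3 -> substrate=3 bound=3 product=0
t=2: arr=1 -> substrate=1 bound=3 product=3
t=3: arr=0 -> substrate=1 bound=3 product=3
t=4: arr=1 -> substrate=0 bound=2 product=6
t=5: arr=2 -> substrate=1 bound=3 product=6
t=6: arr=0 -> substrate=0 bound=2 product=8
t=7: arr=0 -> substrate=0 bound=1 product=9
t=8: arr=3 -> substrate=0 bound=3 product=10
t=9: arr=0 -> substrate=0 bound=3 product=10
t=10: arr=0 -> substrate=0 bound=0 product=13
t=11: arr=0 -> substrate=0 bound=0 product=13
t=12: arr=3 -> substrate=0 bound=3 product=13

Answer: 13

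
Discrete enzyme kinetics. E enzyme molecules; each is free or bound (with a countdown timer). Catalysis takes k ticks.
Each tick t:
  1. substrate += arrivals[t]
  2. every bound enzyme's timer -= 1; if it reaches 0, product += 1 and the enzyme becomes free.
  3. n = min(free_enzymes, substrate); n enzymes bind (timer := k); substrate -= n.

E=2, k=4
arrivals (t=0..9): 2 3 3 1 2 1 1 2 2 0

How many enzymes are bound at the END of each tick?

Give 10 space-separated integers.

t=0: arr=2 -> substrate=0 bound=2 product=0
t=1: arr=3 -> substrate=3 bound=2 product=0
t=2: arr=3 -> substrate=6 bound=2 product=0
t=3: arr=1 -> substrate=7 bound=2 product=0
t=4: arr=2 -> substrate=7 bound=2 product=2
t=5: arr=1 -> substrate=8 bound=2 product=2
t=6: arr=1 -> substrate=9 bound=2 product=2
t=7: arr=2 -> substrate=11 bound=2 product=2
t=8: arr=2 -> substrate=11 bound=2 product=4
t=9: arr=0 -> substrate=11 bound=2 product=4

Answer: 2 2 2 2 2 2 2 2 2 2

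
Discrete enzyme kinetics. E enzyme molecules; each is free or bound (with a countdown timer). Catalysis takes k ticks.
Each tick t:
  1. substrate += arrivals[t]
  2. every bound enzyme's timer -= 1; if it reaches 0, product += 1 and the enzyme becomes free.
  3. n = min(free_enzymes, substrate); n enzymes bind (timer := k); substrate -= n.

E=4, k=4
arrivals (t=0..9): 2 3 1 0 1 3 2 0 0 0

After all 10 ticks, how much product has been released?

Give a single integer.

Answer: 8

Derivation:
t=0: arr=2 -> substrate=0 bound=2 product=0
t=1: arr=3 -> substrate=1 bound=4 product=0
t=2: arr=1 -> substrate=2 bound=4 product=0
t=3: arr=0 -> substrate=2 bound=4 product=0
t=4: arr=1 -> substrate=1 bound=4 product=2
t=5: arr=3 -> substrate=2 bound=4 product=4
t=6: arr=2 -> substrate=4 bound=4 product=4
t=7: arr=0 -> substrate=4 bound=4 product=4
t=8: arr=0 -> substrate=2 bound=4 product=6
t=9: arr=0 -> substrate=0 bound=4 product=8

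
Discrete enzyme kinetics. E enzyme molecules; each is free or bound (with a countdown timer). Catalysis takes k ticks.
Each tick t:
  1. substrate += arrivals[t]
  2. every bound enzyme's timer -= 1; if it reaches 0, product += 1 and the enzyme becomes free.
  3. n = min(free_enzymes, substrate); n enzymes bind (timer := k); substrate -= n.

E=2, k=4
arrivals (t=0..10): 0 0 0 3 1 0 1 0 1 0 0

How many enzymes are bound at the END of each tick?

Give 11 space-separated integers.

Answer: 0 0 0 2 2 2 2 2 2 2 2

Derivation:
t=0: arr=0 -> substrate=0 bound=0 product=0
t=1: arr=0 -> substrate=0 bound=0 product=0
t=2: arr=0 -> substrate=0 bound=0 product=0
t=3: arr=3 -> substrate=1 bound=2 product=0
t=4: arr=1 -> substrate=2 bound=2 product=0
t=5: arr=0 -> substrate=2 bound=2 product=0
t=6: arr=1 -> substrate=3 bound=2 product=0
t=7: arr=0 -> substrate=1 bound=2 product=2
t=8: arr=1 -> substrate=2 bound=2 product=2
t=9: arr=0 -> substrate=2 bound=2 product=2
t=10: arr=0 -> substrate=2 bound=2 product=2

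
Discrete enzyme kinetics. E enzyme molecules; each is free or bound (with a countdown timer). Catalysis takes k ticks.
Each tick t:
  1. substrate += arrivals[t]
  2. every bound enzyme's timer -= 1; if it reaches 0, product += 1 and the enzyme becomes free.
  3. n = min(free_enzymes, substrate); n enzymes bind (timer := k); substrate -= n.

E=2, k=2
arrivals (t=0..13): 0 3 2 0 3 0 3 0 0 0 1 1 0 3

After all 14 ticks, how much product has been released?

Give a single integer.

Answer: 12

Derivation:
t=0: arr=0 -> substrate=0 bound=0 product=0
t=1: arr=3 -> substrate=1 bound=2 product=0
t=2: arr=2 -> substrate=3 bound=2 product=0
t=3: arr=0 -> substrate=1 bound=2 product=2
t=4: arr=3 -> substrate=4 bound=2 product=2
t=5: arr=0 -> substrate=2 bound=2 product=4
t=6: arr=3 -> substrate=5 bound=2 product=4
t=7: arr=0 -> substrate=3 bound=2 product=6
t=8: arr=0 -> substrate=3 bound=2 product=6
t=9: arr=0 -> substrate=1 bound=2 product=8
t=10: arr=1 -> substrate=2 bound=2 product=8
t=11: arr=1 -> substrate=1 bound=2 product=10
t=12: arr=0 -> substrate=1 bound=2 product=10
t=13: arr=3 -> substrate=2 bound=2 product=12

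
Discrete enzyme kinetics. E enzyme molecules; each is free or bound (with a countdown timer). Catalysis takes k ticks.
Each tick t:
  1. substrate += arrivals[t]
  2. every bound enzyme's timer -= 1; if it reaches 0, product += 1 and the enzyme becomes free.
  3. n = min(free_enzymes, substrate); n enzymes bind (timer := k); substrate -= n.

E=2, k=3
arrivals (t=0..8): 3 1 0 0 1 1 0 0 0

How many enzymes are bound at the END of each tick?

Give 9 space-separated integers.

t=0: arr=3 -> substrate=1 bound=2 product=0
t=1: arr=1 -> substrate=2 bound=2 product=0
t=2: arr=0 -> substrate=2 bound=2 product=0
t=3: arr=0 -> substrate=0 bound=2 product=2
t=4: arr=1 -> substrate=1 bound=2 product=2
t=5: arr=1 -> substrate=2 bound=2 product=2
t=6: arr=0 -> substrate=0 bound=2 product=4
t=7: arr=0 -> substrate=0 bound=2 product=4
t=8: arr=0 -> substrate=0 bound=2 product=4

Answer: 2 2 2 2 2 2 2 2 2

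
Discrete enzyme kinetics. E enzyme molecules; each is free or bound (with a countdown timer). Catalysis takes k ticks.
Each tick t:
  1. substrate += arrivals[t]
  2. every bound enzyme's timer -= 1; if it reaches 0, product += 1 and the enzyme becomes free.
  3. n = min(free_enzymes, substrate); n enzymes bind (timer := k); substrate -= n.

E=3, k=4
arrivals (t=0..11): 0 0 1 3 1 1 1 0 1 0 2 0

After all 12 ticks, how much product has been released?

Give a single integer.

t=0: arr=0 -> substrate=0 bound=0 product=0
t=1: arr=0 -> substrate=0 bound=0 product=0
t=2: arr=1 -> substrate=0 bound=1 product=0
t=3: arr=3 -> substrate=1 bound=3 product=0
t=4: arr=1 -> substrate=2 bound=3 product=0
t=5: arr=1 -> substrate=3 bound=3 product=0
t=6: arr=1 -> substrate=3 bound=3 product=1
t=7: arr=0 -> substrate=1 bound=3 product=3
t=8: arr=1 -> substrate=2 bound=3 product=3
t=9: arr=0 -> substrate=2 bound=3 product=3
t=10: arr=2 -> substrate=3 bound=3 product=4
t=11: arr=0 -> substrate=1 bound=3 product=6

Answer: 6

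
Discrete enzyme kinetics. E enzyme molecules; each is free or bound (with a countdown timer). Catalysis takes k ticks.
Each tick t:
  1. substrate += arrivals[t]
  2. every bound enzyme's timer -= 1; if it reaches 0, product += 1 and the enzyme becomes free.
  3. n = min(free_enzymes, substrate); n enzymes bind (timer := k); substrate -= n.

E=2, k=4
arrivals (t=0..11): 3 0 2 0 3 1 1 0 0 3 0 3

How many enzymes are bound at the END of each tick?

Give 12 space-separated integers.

Answer: 2 2 2 2 2 2 2 2 2 2 2 2

Derivation:
t=0: arr=3 -> substrate=1 bound=2 product=0
t=1: arr=0 -> substrate=1 bound=2 product=0
t=2: arr=2 -> substrate=3 bound=2 product=0
t=3: arr=0 -> substrate=3 bound=2 product=0
t=4: arr=3 -> substrate=4 bound=2 product=2
t=5: arr=1 -> substrate=5 bound=2 product=2
t=6: arr=1 -> substrate=6 bound=2 product=2
t=7: arr=0 -> substrate=6 bound=2 product=2
t=8: arr=0 -> substrate=4 bound=2 product=4
t=9: arr=3 -> substrate=7 bound=2 product=4
t=10: arr=0 -> substrate=7 bound=2 product=4
t=11: arr=3 -> substrate=10 bound=2 product=4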